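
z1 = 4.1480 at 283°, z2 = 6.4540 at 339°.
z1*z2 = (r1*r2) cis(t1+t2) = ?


r = 4.1480 * 6.4540 = 26.7712
theta = 283° + 339° = 622° = 262° (mod 360)

26.7712 cis(262°)


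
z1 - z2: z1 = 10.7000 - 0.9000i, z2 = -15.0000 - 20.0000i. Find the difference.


Real: 10.7 + 15 = 25.7
Imag: -0.9 + 20 = 19.1

25.7000 + 19.1000i


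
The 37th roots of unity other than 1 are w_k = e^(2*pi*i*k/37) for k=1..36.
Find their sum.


With w = e^(2*pi*i/37), all 37 of the 37th roots of unity w^0 = 1, w, ..., w^(36) sum to 0: 1 + w + ... + w^(36) = (1 - w^37)/(1 - w) = 0 since w^37 = 1, w ≠ 1.
Removing the root 1: w + w^2 + ... + w^(36) = 0 - 1 = -1

Sum = -1


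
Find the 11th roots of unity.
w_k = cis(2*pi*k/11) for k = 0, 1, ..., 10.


The 11th roots of unity are cis(360k/11°) for k=0..10
Angle step = 360/11 = 32.7273°
Primitive root: cis(32.7273°)
Primitive root = 0.8413 + 0.5406i

11 roots at angles: 0°, 32.7273°, 65.4545°, 98.1818°, 130.9091°, 163.6364°, 196.3636°, 229.0909°, 261.8182°, 294.5455°, 327.2727°


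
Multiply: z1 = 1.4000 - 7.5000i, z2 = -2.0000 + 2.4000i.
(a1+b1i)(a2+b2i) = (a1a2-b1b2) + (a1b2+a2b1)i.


Real = 1.4*(-2) - (-7.5)*2.4 = -2.8 - (-18) = 15.2
Imag = 1.4*2.4 - (2)*(-7.5) = 3.36 + 15 = 18.36

15.2000 + 18.3600i


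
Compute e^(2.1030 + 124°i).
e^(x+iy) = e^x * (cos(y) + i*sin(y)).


e^2.1030 = 8.1907
cos(124°) = -0.5592
sin(124°) = 0.82904
Real = 8.1907*(-0.5592) = -4.5802
Imag = 8.1907*0.82904 = 6.7904

-4.5802 + 6.7904i


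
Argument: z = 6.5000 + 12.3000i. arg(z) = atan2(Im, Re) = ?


Re = 6.5, Im = 12.3
arg = atan2(12.3, 6.5) = 62.1456 degrees

arg(z) = 62.1456 degrees


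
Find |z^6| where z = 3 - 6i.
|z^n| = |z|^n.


|z| = sqrt(9+36) = sqrt(45) = 6.7082
|z^6| = |z|^6 = (sqrt(45))^6 = 45^3 = 91125

|z^6| = 91125


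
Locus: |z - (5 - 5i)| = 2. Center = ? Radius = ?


|z - z0| = r is a circle with center z0 and radius r.
Center = (5, -5), radius = 2

Circle with center (5, -5) and radius 2


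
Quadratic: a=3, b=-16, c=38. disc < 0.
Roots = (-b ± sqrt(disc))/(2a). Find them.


disc = (-16)^2 - 4*3*38 = 256 - 456 = -200
sqrt(|disc|) = sqrt(200) = 14.1421
Real part = 16/(2*3) = 2.6667
Imag part = 14.1421/(2*3) = 2.3570

2.6667 ± 2.3570i


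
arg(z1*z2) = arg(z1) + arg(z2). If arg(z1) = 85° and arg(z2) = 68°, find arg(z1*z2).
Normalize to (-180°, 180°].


arg(z1*z2) = 85° + 68° = 153°
Normalized to (-180°, 180°]: 153°

153°


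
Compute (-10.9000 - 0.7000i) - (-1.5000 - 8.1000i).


Real: -10.9 + 1.5 = -9.4
Imag: -0.7 + 8.1 = 7.4

-9.4000 + 7.4000i


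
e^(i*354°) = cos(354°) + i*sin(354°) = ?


cos(354°) = 0.9945
sin(354°) = -0.1045

e^(i*354°) = 0.9945 - 0.1045i


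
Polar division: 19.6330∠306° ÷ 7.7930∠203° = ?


r = 19.6330 / 7.7930 = 2.5193
theta = 306° - 203° = 103° = 103° (mod 360)

2.5193 cis(103°)


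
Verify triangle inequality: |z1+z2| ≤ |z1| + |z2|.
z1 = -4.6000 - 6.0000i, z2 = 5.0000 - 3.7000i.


|z1| = sqrt((-4.6)^2 + (-6)^2) = sqrt(57.16) = 7.5604
|z2| = sqrt(5^2 + (-3.7)^2) = sqrt(38.69) = 6.2201
z1+z2 = 0.4000 - 9.7000i
|z1+z2| = sqrt(94.25) = 9.7082
|z1|+|z2| = 7.5604 + 6.2201 = 13.7805

|z1+z2| = 9.7082 ≤ |z1|+|z2| = 13.7805 (verified)


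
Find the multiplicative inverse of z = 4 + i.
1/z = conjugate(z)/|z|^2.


|z|^2 = 16+1 = 17
1/z = (4 - 1i)/17

1/z = 0.2353 - 0.0588i


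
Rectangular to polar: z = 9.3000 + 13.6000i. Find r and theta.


r = sqrt(86.49+184.96) = sqrt(271.45) = 16.4757
theta = atan2(13.6, 9.3) = 55.6348 degrees

r = 16.4757, theta = 55.6348 degrees


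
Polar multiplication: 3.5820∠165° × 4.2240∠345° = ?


r = 3.5820 * 4.2240 = 15.1304
theta = 165° + 345° = 510° = 150° (mod 360)

15.1304 cis(150°)


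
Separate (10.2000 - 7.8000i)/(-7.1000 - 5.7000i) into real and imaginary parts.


Multiply by conjugate: (10.2000 - 7.8000i)(-7.1000 + 5.7000i) / ((-7.1)^2 + (-5.7)^2)
Numerator real = 10.2*(-7.1) - (7.8)*(-5.7) = -27.96
Numerator imag = -7.8*(-7.1) - 10.2*(-5.7) = 113.52
Denominator = 82.9
Re(z) = -27.96/82.9 = -0.3373
Im(z) = 113.52/82.9 = 1.3694

Re(z) = -0.3373, Im(z) = 1.3694


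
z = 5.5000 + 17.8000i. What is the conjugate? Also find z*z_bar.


z_bar = 5.5000 - 17.8000i
z*z_bar = 5.5^2 + 17.8^2 = 30.25 + 316.84 = 347.09

z_bar = 5.5000 - 17.8000i, z*z_bar = 347.09


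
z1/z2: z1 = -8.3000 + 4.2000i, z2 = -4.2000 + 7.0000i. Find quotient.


Conjugate of z2 = -4.2000 - 7.0000i
Numerator: (-8.3000 + 4.2000i)(-4.2000 - 7.0000i) = 64.2600 + 40.4600i
Denominator: (-4.2)^2 + 7^2 = 66.64
Result = (64.2600 + 40.4600i)/66.64

0.9643 + 0.6071i


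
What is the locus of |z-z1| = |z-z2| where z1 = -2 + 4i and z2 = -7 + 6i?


Equal distances means the locus is the perpendicular bisector of z1 and z2.
Midpoint = ((-2+(-7))/2, (4+6)/2) = (-4.5000, 5.0000)

Perpendicular bisector through (-4.5000, 5.0000)


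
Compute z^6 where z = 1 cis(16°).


r^6 = 1^6 = 1
n*theta = 6*16° = 96° = 96° (mod 360)
a = 1*cos(96°) = -0.1045
b = 1*sin(96°) = 0.9945

1 cis(96°) = -0.1045 + 0.9945i


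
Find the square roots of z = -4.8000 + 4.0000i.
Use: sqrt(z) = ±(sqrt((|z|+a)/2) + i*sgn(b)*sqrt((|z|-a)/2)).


|z| = sqrt(23.04+16) = 6.2482
sqrt((|z|+a)/2) = sqrt((6.2482+(-4.8))/2) = sqrt(0.7241) = 0.8509
sqrt((|z|-a)/2) = sqrt((6.2482-(-4.8))/2) = sqrt(5.5241) = 2.3503

±(0.8509 + 2.3503i) i.e. 0.8509 + 2.3503i and -0.8509 - 2.3503i


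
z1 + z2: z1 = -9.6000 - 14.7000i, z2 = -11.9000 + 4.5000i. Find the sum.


Real: -9.6 - 11.9 = -21.5
Imag: -14.7 + 4.5 = -10.2

-21.5000 - 10.2000i


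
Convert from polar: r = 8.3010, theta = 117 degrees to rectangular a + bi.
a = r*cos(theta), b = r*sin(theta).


a = 8.3010*cos(117°) = 8.3010*(-0.45399) = -3.7686
b = 8.3010*sin(117°) = 8.3010*0.891 = 7.3962

-3.7686 + 7.3962i


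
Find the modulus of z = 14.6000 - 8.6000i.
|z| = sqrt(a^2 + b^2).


|z| = sqrt(14.6^2 + (-8.6)^2) = sqrt(213.16 + 73.96) = sqrt(287.12) = 16.9446

|z| = 16.9446


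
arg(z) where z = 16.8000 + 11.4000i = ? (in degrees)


Re = 16.8, Im = 11.4
arg = atan2(11.4, 16.8) = 34.1597 degrees

arg(z) = 34.1597 degrees


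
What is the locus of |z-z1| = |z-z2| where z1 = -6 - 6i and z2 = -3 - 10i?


Equal distances means the locus is the perpendicular bisector of z1 and z2.
Midpoint = ((-6+(-3))/2, (-6+(-10))/2) = (-4.5000, -8.0000)

Perpendicular bisector through (-4.5000, -8.0000)


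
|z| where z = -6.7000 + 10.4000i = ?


|z| = sqrt((-6.7)^2 + 10.4^2) = sqrt(44.89 + 108.16) = sqrt(153.05) = 12.3713

|z| = 12.3713


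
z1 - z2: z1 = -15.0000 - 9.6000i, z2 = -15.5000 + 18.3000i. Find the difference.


Real: -15 + 15.5 = 0.5
Imag: -9.6 - 18.3 = -27.9

0.5000 - 27.9000i


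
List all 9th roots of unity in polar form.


The 9th roots of unity are cis(360k/9°) for k=0..8
Angle step = 360/9 = 40°
Primitive root: cis(40°)
Primitive root = 0.7660 + 0.6428i

9 roots at angles: 0°, 40°, 80°, 120°, 160°, 200°, 240°, 280°, 320°


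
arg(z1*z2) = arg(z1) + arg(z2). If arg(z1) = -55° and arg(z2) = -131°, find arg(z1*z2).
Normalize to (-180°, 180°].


arg(z1*z2) = -55° - 131° = -186°
Normalized to (-180°, 180°]: 174°

174°


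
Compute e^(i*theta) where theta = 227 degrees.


cos(227°) = -0.6820
sin(227°) = -0.7314

e^(i*227°) = -0.6820 - 0.7314i


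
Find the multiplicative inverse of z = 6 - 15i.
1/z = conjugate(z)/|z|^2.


|z|^2 = 36+225 = 261
1/z = (6 + 15i)/261

1/z = 0.0230 + 0.0575i


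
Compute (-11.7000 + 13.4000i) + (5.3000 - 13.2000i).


Real: -11.7 + 5.3 = -6.4
Imag: 13.4 - 13.2 = 0.2

-6.4000 + 0.2000i


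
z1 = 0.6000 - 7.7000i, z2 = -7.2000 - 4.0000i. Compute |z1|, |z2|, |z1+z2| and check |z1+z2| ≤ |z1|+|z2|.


|z1| = sqrt(0.6^2 + (-7.7)^2) = sqrt(59.65) = 7.7233
|z2| = sqrt((-7.2)^2 + (-4)^2) = sqrt(67.84) = 8.2365
z1+z2 = -6.6000 - 11.7000i
|z1+z2| = sqrt(180.45) = 13.4332
|z1|+|z2| = 7.7233 + 8.2365 = 15.9598

|z1+z2| = 13.4332 ≤ |z1|+|z2| = 15.9598 (verified)


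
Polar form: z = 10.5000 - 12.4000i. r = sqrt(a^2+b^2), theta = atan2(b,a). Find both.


r = sqrt(110.25+153.76) = sqrt(264.01) = 16.2484
theta = atan2(-12.4, 10.5) = -49.7429 degrees

r = 16.2484, theta = -49.7429 degrees


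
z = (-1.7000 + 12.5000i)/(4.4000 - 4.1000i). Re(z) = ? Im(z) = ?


Multiply by conjugate: (-1.7000 + 12.5000i)(4.4000 + 4.1000i) / (4.4^2 + (-4.1)^2)
Numerator real = -1.7*4.4 + 12.5*(-4.1) = -58.73
Numerator imag = 12.5*4.4 - (-1.7)*(-4.1) = 48.03
Denominator = 36.17
Re(z) = -58.73/36.17 = -1.6237
Im(z) = 48.03/36.17 = 1.3279

Re(z) = -1.6237, Im(z) = 1.3279


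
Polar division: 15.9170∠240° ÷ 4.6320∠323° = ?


r = 15.9170 / 4.6320 = 3.4363
theta = 240° - 323° = -83° = 277° (mod 360)

3.4363 cis(277°)


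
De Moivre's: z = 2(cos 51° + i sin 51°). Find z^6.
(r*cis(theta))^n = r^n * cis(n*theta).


r^6 = 2^6 = 64
n*theta = 6*51° = 306° = 306° (mod 360)
a = 64*cos(306°) = 37.6183
b = 64*sin(306°) = -51.7771

64 cis(306°) = 37.6183 - 51.7771i


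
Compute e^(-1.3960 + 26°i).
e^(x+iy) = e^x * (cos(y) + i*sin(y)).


e^-1.3960 = 0.2476
cos(26°) = 0.8988
sin(26°) = 0.4384
Real = 0.2476*0.8988 = 0.2225
Imag = 0.2476*0.4384 = 0.1085

0.2225 + 0.1085i


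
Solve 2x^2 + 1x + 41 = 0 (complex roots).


disc = 1^2 - 4*2*41 = 1 - 328 = -327
sqrt(|disc|) = sqrt(327) = 18.0831
Real part = -1/(2*2) = -0.2500
Imag part = 18.0831/(2*2) = 4.5208

-0.2500 ± 4.5208i


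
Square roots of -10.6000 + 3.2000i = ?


|z| = sqrt(112.36+10.24) = 11.0725
sqrt((|z|+a)/2) = sqrt((11.0725+(-10.6))/2) = sqrt(0.2362) = 0.4860
sqrt((|z|-a)/2) = sqrt((11.0725-(-10.6))/2) = sqrt(10.8362) = 3.2918

±(0.4860 + 3.2918i) i.e. 0.4860 + 3.2918i and -0.4860 - 3.2918i


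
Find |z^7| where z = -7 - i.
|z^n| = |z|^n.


|z| = sqrt(49+1) = sqrt(50) = 7.0711
|z^7| = |z|^7 = (sqrt(50))^7 = 50^3 * sqrt(50) = 125000*sqrt(50)

|z^7| = 125000*sqrt(50) ≈ 883883.4765


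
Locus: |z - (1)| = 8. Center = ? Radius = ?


|z - z0| = r is a circle with center z0 and radius r.
Center = (1, 0), radius = 8

Circle with center (1, 0) and radius 8


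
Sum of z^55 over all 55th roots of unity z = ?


The roots are w_k = w^k with w = e^(2*pi*i/55), and (w^k)^55 = (w^55)^k.
So S = 1 + u + u^2 + ... + u^(54) with u = w^55.
55 = 1*55 + 0, so 55 is a multiple of 55 and u = (w^55)^1 = 1.
Every one of the 55 terms equals 1: S = 55

S = 55


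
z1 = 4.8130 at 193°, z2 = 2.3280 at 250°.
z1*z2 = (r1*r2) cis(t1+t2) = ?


r = 4.8130 * 2.3280 = 11.2047
theta = 193° + 250° = 443° = 83° (mod 360)

11.2047 cis(83°)


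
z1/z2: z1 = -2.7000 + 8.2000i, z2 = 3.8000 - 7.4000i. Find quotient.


Conjugate of z2 = 3.8000 + 7.4000i
Numerator: (-2.7000 + 8.2000i)(3.8000 + 7.4000i) = -70.9400 + 11.1800i
Denominator: 3.8^2 + (-7.4)^2 = 69.2
Result = (-70.9400 + 11.1800i)/69.2

-1.0251 + 0.1616i


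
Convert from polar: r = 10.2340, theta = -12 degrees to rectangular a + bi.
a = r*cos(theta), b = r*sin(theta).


a = 10.2340*cos(-12°) = 10.2340*0.97815 = 10.0104
b = 10.2340*sin(-12°) = 10.2340*(-0.20791) = -2.1278

10.0104 - 2.1278i


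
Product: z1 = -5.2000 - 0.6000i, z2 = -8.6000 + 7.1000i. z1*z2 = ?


Real = -5.2*(-8.6) - (-0.6)*7.1 = 44.72 - (-4.26) = 48.98
Imag = -5.2*7.1 - (8.6)*(-0.6) = -36.92 + 5.16 = -31.76

48.9800 - 31.7600i


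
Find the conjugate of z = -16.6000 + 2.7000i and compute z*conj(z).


z_bar = -16.6000 - 2.7000i
z*z_bar = (-16.6)^2 + 2.7^2 = 275.56 + 7.29 = 282.85

z_bar = -16.6000 - 2.7000i, z*z_bar = 282.85


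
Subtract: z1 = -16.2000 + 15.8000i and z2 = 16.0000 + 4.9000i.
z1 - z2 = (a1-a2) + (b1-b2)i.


Real: -16.2 - 16 = -32.2
Imag: 15.8 - 4.9 = 10.9

-32.2000 + 10.9000i


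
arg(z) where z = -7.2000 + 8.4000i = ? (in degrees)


Re = -7.2, Im = 8.4
arg = atan2(8.4, -7.2) = 130.6013 degrees

arg(z) = 130.6013 degrees


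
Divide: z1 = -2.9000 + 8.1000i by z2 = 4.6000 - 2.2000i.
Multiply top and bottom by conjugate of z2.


Conjugate of z2 = 4.6000 + 2.2000i
Numerator: (-2.9000 + 8.1000i)(4.6000 + 2.2000i) = -31.1600 + 30.8800i
Denominator: 4.6^2 + (-2.2)^2 = 26
Result = (-31.1600 + 30.8800i)/26

-1.1985 + 1.1877i


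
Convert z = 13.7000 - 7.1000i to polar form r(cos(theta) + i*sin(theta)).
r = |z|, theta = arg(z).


r = sqrt(187.69+50.41) = sqrt(238.1) = 15.4305
theta = atan2(-7.1, 13.7) = -27.3954 degrees

r = 15.4305, theta = -27.3954 degrees


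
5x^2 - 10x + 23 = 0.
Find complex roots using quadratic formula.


disc = (-10)^2 - 4*5*23 = 100 - 460 = -360
sqrt(|disc|) = sqrt(360) = 18.9737
Real part = 10/(2*5) = 1.0000
Imag part = 18.9737/(2*5) = 1.8974

1.0000 ± 1.8974i


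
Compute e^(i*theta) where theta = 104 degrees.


cos(104°) = -0.2419
sin(104°) = 0.9703

e^(i*104°) = -0.2419 + 0.9703i


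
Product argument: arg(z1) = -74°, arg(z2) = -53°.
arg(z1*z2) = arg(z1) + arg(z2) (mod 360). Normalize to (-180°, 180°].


arg(z1*z2) = -74° - 53° = -127°
Normalized to (-180°, 180°]: -127°

-127°


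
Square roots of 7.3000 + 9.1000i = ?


|z| = sqrt(53.29+82.81) = 11.6662
sqrt((|z|+a)/2) = sqrt((11.6662+7.3)/2) = sqrt(9.4831) = 3.0795
sqrt((|z|-a)/2) = sqrt((11.6662-7.3)/2) = sqrt(2.1831) = 1.4775

±(3.0795 + 1.4775i) i.e. 3.0795 + 1.4775i and -3.0795 - 1.4775i


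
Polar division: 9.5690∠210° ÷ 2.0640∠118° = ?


r = 9.5690 / 2.0640 = 4.6361
theta = 210° - 118° = 92° = 92° (mod 360)

4.6361 cis(92°)


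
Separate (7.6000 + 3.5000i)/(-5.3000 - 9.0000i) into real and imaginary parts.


Multiply by conjugate: (7.6000 + 3.5000i)(-5.3000 + 9.0000i) / ((-5.3)^2 + (-9)^2)
Numerator real = 7.6*(-5.3) + 3.5*(-9) = -71.78
Numerator imag = 3.5*(-5.3) - 7.6*(-9) = 49.85
Denominator = 109.09
Re(z) = -71.78/109.09 = -0.6580
Im(z) = 49.85/109.09 = 0.4570

Re(z) = -0.6580, Im(z) = 0.4570


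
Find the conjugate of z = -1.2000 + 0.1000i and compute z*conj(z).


z_bar = -1.2000 - 0.1000i
z*z_bar = (-1.2)^2 + 0.1^2 = 1.44 + 0.01 = 1.45

z_bar = -1.2000 - 0.1000i, z*z_bar = 1.45


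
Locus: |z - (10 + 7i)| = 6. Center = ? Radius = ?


|z - z0| = r is a circle with center z0 and radius r.
Center = (10, 7), radius = 6

Circle with center (10, 7) and radius 6


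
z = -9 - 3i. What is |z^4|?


|z| = sqrt(81+9) = sqrt(90) = 9.4868
|z^4| = |z|^4 = (sqrt(90))^4 = 90^2 = 8100

|z^4| = 8100


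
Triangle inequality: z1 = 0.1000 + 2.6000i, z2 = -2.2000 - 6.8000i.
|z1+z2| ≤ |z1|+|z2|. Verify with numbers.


|z1| = sqrt(0.1^2 + 2.6^2) = sqrt(6.77) = 2.6019
|z2| = sqrt((-2.2)^2 + (-6.8)^2) = sqrt(51.08) = 7.1470
z1+z2 = -2.1000 - 4.2000i
|z1+z2| = sqrt(22.05) = 4.6957
|z1|+|z2| = 2.6019 + 7.1470 = 9.7489

|z1+z2| = 4.6957 ≤ |z1|+|z2| = 9.7489 (verified)


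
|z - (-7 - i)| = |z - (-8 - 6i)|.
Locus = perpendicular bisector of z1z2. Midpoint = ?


Equal distances means the locus is the perpendicular bisector of z1 and z2.
Midpoint = ((-7+(-8))/2, (-1+(-6))/2) = (-7.5000, -3.5000)

Perpendicular bisector through (-7.5000, -3.5000)


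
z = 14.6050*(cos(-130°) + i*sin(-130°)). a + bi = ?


a = 14.6050*cos(-130°) = 14.6050*(-0.64279) = -9.3879
b = 14.6050*sin(-130°) = 14.6050*(-0.766044) = -11.1881

-9.3879 - 11.1881i


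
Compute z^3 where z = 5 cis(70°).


r^3 = 5^3 = 125
n*theta = 3*70° = 210° = 210° (mod 360)
a = 125*cos(210°) = -108.2532
b = 125*sin(210°) = -62.5000

125 cis(210°) = -108.2532 - 62.5000i


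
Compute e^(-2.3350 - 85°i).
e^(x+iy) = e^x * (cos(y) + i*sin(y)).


e^-2.3350 = 0.0968
cos(-85°) = 0.0872
sin(-85°) = -0.9962
Real = 0.0968*0.0872 = 0.0084
Imag = 0.0968*(-0.9962) = -0.0964

0.0084 - 0.0964i


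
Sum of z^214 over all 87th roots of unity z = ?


The roots are w_k = w^k with w = e^(2*pi*i/87), and (w^k)^214 = (w^214)^k.
So S = 1 + u + u^2 + ... + u^(86) with u = w^214.
214 = 2*87 + 40, so 214 is not a multiple of 87: u = (w^87)^2 * w^40 = w^40 ≠ 1 (w is a primitive 87th root), while u^87 = (w^87)^214 = 1.
Geometric series: S = (1 - u^87)/(1 - u) = (1 - 1)/(1 - u) = 0

S = 0


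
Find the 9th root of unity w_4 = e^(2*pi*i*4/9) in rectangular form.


Angle = 360*4/9 = 160°
a = cos(160°) = -0.9397
b = sin(160°) = 0.3420

-0.9397 + 0.3420i


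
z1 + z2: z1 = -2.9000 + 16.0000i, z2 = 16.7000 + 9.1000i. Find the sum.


Real: -2.9 + 16.7 = 13.8
Imag: 16 + 9.1 = 25.1

13.8000 + 25.1000i


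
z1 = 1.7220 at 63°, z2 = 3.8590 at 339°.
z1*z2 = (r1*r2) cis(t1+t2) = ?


r = 1.7220 * 3.8590 = 6.6452
theta = 63° + 339° = 402° = 42° (mod 360)

6.6452 cis(42°)


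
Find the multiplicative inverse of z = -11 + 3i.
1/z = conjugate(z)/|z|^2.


|z|^2 = 121+9 = 130
1/z = (-11 - 3i)/130

1/z = -0.0846 - 0.0231i


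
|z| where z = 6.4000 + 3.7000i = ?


|z| = sqrt(6.4^2 + 3.7^2) = sqrt(40.96 + 13.69) = sqrt(54.65) = 7.3926

|z| = 7.3926


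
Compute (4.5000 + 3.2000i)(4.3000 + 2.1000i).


Real = 4.5*4.3 - 3.2*2.1 = 19.35 - 6.72 = 12.63
Imag = 4.5*2.1 + 4.3*3.2 = 9.45 + 13.76 = 23.21

12.6300 + 23.2100i


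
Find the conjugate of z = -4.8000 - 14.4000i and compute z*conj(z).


z_bar = -4.8000 + 14.4000i
z*z_bar = (-4.8)^2 + (-14.4)^2 = 23.04 + 207.36 = 230.4

z_bar = -4.8000 + 14.4000i, z*z_bar = 230.4


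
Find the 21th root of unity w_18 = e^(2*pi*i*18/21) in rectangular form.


Angle = 360*18/21 = 308.5714°
a = cos(308.5714°) = 0.6235
b = sin(308.5714°) = -0.7818

0.6235 - 0.7818i


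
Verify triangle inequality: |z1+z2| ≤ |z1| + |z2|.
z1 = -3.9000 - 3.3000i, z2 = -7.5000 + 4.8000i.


|z1| = sqrt((-3.9)^2 + (-3.3)^2) = sqrt(26.1) = 5.1088
|z2| = sqrt((-7.5)^2 + 4.8^2) = sqrt(79.29) = 8.9045
z1+z2 = -11.4000 + 1.5000i
|z1+z2| = sqrt(132.21) = 11.4983
|z1|+|z2| = 5.1088 + 8.9045 = 14.0133

|z1+z2| = 11.4983 ≤ |z1|+|z2| = 14.0133 (verified)


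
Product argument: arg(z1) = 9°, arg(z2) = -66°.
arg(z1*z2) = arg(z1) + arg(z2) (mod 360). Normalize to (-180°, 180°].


arg(z1*z2) = 9° - 66° = -57°
Normalized to (-180°, 180°]: -57°

-57°


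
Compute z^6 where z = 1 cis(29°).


r^6 = 1^6 = 1
n*theta = 6*29° = 174° = 174° (mod 360)
a = 1*cos(174°) = -0.9945
b = 1*sin(174°) = 0.1045

1 cis(174°) = -0.9945 + 0.1045i


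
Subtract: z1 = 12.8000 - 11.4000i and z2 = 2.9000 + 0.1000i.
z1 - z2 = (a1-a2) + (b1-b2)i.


Real: 12.8 - 2.9 = 9.9
Imag: -11.4 - 0.1 = -11.5

9.9000 - 11.5000i


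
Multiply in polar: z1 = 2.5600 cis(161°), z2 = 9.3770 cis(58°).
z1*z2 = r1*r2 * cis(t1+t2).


r = 2.5600 * 9.3770 = 24.0051
theta = 161° + 58° = 219° = 219° (mod 360)

24.0051 cis(219°)


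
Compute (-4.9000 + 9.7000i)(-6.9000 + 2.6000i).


Real = -4.9*(-6.9) - 9.7*2.6 = 33.81 - 25.22 = 8.59
Imag = -4.9*2.6 - (6.9)*9.7 = -12.74 - (66.93) = -79.67

8.5900 - 79.6700i


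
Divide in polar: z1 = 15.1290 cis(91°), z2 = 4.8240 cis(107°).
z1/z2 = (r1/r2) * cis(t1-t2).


r = 15.1290 / 4.8240 = 3.1362
theta = 91° - 107° = -16° = 344° (mod 360)

3.1362 cis(344°)


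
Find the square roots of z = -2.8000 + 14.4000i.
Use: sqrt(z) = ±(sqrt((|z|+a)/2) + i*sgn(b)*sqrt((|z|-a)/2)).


|z| = sqrt(7.84+207.36) = 14.6697
sqrt((|z|+a)/2) = sqrt((14.6697+(-2.8))/2) = sqrt(5.9348) = 2.4362
sqrt((|z|-a)/2) = sqrt((14.6697-(-2.8))/2) = sqrt(8.7348) = 2.9555

±(2.4362 + 2.9555i) i.e. 2.4362 + 2.9555i and -2.4362 - 2.9555i


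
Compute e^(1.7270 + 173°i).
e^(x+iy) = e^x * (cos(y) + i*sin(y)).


e^1.7270 = 5.62376
cos(173°) = -0.992546
sin(173°) = 0.12187
Real = 5.62376*(-0.992546) = -5.5818
Imag = 5.62376*0.12187 = 0.6854

-5.5818 + 0.6854i


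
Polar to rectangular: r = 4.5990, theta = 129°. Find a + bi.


a = 4.5990*cos(129°) = 4.5990*(-0.6293) = -2.8942
b = 4.5990*sin(129°) = 4.5990*0.77715 = 3.5741

-2.8942 + 3.5741i


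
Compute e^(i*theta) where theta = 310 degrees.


cos(310°) = 0.6428
sin(310°) = -0.7660

e^(i*310°) = 0.6428 - 0.7660i


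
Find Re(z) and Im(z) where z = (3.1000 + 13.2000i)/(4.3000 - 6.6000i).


Multiply by conjugate: (3.1000 + 13.2000i)(4.3000 + 6.6000i) / (4.3^2 + (-6.6)^2)
Numerator real = 3.1*4.3 + 13.2*(-6.6) = -73.79
Numerator imag = 13.2*4.3 - 3.1*(-6.6) = 77.22
Denominator = 62.05
Re(z) = -73.79/62.05 = -1.1892
Im(z) = 77.22/62.05 = 1.2445

Re(z) = -1.1892, Im(z) = 1.2445


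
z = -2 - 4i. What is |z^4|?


|z| = sqrt(4+16) = sqrt(20) = 4.4721
|z^4| = |z|^4 = (sqrt(20))^4 = 20^2 = 400

|z^4| = 400


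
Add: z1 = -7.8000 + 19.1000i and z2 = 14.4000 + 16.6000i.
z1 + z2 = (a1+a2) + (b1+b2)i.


Real: -7.8 + 14.4 = 6.6
Imag: 19.1 + 16.6 = 35.7

6.6000 + 35.7000i


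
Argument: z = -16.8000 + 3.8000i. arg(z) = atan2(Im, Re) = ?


Re = -16.8, Im = 3.8
arg = atan2(3.8, -16.8) = 167.2547 degrees

arg(z) = 167.2547 degrees


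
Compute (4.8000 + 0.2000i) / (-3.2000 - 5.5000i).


Conjugate of z2 = -3.2000 + 5.5000i
Numerator: (4.8000 + 0.2000i)(-3.2000 + 5.5000i) = -16.4600 + 25.7600i
Denominator: (-3.2)^2 + (-5.5)^2 = 40.49
Result = (-16.4600 + 25.7600i)/40.49

-0.4065 + 0.6362i


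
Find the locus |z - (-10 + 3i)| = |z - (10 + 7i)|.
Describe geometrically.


Equal distances means the locus is the perpendicular bisector of z1 and z2.
Midpoint = ((-10+10)/2, (3+7)/2) = (0, 5.0000)

Perpendicular bisector through (0, 5.0000)


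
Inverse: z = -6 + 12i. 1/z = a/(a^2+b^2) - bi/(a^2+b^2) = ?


|z|^2 = 36+144 = 180
1/z = (-6 - 12i)/180

1/z = -0.0333 - 0.0667i


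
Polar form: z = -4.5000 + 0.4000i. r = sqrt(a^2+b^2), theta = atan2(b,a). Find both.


r = sqrt(20.25+0.16) = sqrt(20.41) = 4.5177
theta = atan2(0.4, -4.5) = 174.9204 degrees

r = 4.5177, theta = 174.9204 degrees


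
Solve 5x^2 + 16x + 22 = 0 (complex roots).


disc = 16^2 - 4*5*22 = 256 - 440 = -184
sqrt(|disc|) = sqrt(184) = 13.5647
Real part = -16/(2*5) = -1.6000
Imag part = 13.5647/(2*5) = 1.3565

-1.6000 ± 1.3565i


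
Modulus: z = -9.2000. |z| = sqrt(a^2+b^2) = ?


|z| = sqrt((-9.2)^2 + 0^2) = sqrt(84.64 + 0) = sqrt(84.64) = 9.2000

|z| = 9.2000


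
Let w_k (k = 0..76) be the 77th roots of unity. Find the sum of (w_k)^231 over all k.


The roots are w_k = w^k with w = e^(2*pi*i/77), and (w^k)^231 = (w^231)^k.
So S = 1 + u + u^2 + ... + u^(76) with u = w^231.
231 = 3*77 + 0, so 231 is a multiple of 77 and u = (w^77)^3 = 1.
Every one of the 77 terms equals 1: S = 77

S = 77


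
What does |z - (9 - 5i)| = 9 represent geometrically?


|z - z0| = r is a circle with center z0 and radius r.
Center = (9, -5), radius = 9

Circle with center (9, -5) and radius 9


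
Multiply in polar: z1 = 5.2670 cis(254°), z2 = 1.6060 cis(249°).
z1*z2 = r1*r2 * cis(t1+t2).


r = 5.2670 * 1.6060 = 8.4588
theta = 254° + 249° = 503° = 143° (mod 360)

8.4588 cis(143°)


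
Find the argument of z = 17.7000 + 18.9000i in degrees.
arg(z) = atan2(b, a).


Re = 17.7, Im = 18.9
arg = atan2(18.9, 17.7) = 46.8779 degrees

arg(z) = 46.8779 degrees


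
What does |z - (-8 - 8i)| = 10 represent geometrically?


|z - z0| = r is a circle with center z0 and radius r.
Center = (-8, -8), radius = 10

Circle with center (-8, -8) and radius 10


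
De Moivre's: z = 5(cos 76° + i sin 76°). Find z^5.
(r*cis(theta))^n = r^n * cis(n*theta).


r^5 = 5^5 = 3125
n*theta = 5*76° = 380° = 20° (mod 360)
a = 3125*cos(20°) = 2936.5394
b = 3125*sin(20°) = 1068.8129

3125 cis(20°) = 2936.5394 + 1068.8129i


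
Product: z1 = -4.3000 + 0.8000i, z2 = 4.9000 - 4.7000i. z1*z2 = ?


Real = -4.3*4.9 - 0.8*(-4.7) = -21.07 - (-3.76) = -17.31
Imag = -4.3*(-4.7) + 4.9*0.8 = 20.21 + 3.92 = 24.13

-17.3100 + 24.1300i


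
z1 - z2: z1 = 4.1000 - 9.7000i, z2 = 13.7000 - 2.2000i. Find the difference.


Real: 4.1 - 13.7 = -9.6
Imag: -9.7 + 2.2 = -7.5

-9.6000 - 7.5000i


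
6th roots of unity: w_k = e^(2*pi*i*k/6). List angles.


The 6th roots of unity are cis(360k/6°) for k=0..5
Angle step = 360/6 = 60°
Primitive root: cis(60°)
Primitive root = 0.5000 + 0.8660i

6 roots at angles: 0°, 60°, 120°, 180°, 240°, 300°


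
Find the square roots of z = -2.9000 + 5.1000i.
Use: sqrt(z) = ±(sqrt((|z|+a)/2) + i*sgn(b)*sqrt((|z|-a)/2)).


|z| = sqrt(8.41+26.01) = 5.8669
sqrt((|z|+a)/2) = sqrt((5.8669+(-2.9))/2) = sqrt(1.4834) = 1.2180
sqrt((|z|-a)/2) = sqrt((5.8669-(-2.9))/2) = sqrt(4.3834) = 2.0937

±(1.2180 + 2.0937i) i.e. 1.2180 + 2.0937i and -1.2180 - 2.0937i


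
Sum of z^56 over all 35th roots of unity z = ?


The roots are w_k = w^k with w = e^(2*pi*i/35), and (w^k)^56 = (w^56)^k.
So S = 1 + u + u^2 + ... + u^(34) with u = w^56.
56 = 1*35 + 21, so 56 is not a multiple of 35: u = (w^35)^1 * w^21 = w^21 ≠ 1 (w is a primitive 35th root), while u^35 = (w^35)^56 = 1.
Geometric series: S = (1 - u^35)/(1 - u) = (1 - 1)/(1 - u) = 0

S = 0


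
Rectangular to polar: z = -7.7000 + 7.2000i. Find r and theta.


r = sqrt(59.29+51.84) = sqrt(111.13) = 10.5418
theta = atan2(7.2, -7.7) = 136.9220 degrees

r = 10.5418, theta = 136.9220 degrees


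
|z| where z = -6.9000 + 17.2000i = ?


|z| = sqrt((-6.9)^2 + 17.2^2) = sqrt(47.61 + 295.84) = sqrt(343.45) = 18.5324

|z| = 18.5324


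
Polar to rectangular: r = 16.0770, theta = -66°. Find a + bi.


a = 16.0770*cos(-66°) = 16.0770*0.406737 = 6.5391
b = 16.0770*sin(-66°) = 16.0770*(-0.91355) = -14.6871

6.5391 - 14.6871i


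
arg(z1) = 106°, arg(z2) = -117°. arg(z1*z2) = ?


arg(z1*z2) = 106° - 117° = -11°
Normalized to (-180°, 180°]: -11°

-11°


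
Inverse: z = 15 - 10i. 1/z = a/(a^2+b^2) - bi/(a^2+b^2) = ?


|z|^2 = 225+100 = 325
1/z = (15 + 10i)/325

1/z = 0.0462 + 0.0308i


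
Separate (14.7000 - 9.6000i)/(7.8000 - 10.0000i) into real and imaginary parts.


Multiply by conjugate: (14.7000 - 9.6000i)(7.8000 + 10.0000i) / (7.8^2 + (-10)^2)
Numerator real = 14.7*7.8 - (9.6)*(-10) = 210.66
Numerator imag = -9.6*7.8 - 14.7*(-10) = 72.12
Denominator = 160.84
Re(z) = 210.66/160.84 = 1.3097
Im(z) = 72.12/160.84 = 0.4484

Re(z) = 1.3097, Im(z) = 0.4484


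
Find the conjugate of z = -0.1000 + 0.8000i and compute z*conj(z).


z_bar = -0.1000 - 0.8000i
z*z_bar = (-0.1)^2 + 0.8^2 = 0.01 + 0.64 = 0.65

z_bar = -0.1000 - 0.8000i, z*z_bar = 0.65


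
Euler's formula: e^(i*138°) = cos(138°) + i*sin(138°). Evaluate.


cos(138°) = -0.7431
sin(138°) = 0.6691

e^(i*138°) = -0.7431 + 0.6691i


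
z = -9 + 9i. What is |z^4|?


|z| = sqrt(81+81) = sqrt(162) = 12.7279
|z^4| = |z|^4 = (sqrt(162))^4 = 162^2 = 26244

|z^4| = 26244


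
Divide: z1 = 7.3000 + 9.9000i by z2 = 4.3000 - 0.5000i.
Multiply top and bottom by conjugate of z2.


Conjugate of z2 = 4.3000 + 0.5000i
Numerator: (7.3000 + 9.9000i)(4.3000 + 0.5000i) = 26.4400 + 46.2200i
Denominator: 4.3^2 + (-0.5)^2 = 18.74
Result = (26.4400 + 46.2200i)/18.74

1.4109 + 2.4664i


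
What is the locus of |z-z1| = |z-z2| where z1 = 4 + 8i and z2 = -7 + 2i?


Equal distances means the locus is the perpendicular bisector of z1 and z2.
Midpoint = ((4+(-7))/2, (8+2)/2) = (-1.5000, 5.0000)

Perpendicular bisector through (-1.5000, 5.0000)


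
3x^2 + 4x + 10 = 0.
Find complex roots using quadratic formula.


disc = 4^2 - 4*3*10 = 16 - 120 = -104
sqrt(|disc|) = sqrt(104) = 10.1980
Real part = -4/(2*3) = -0.6667
Imag part = 10.1980/(2*3) = 1.6997

-0.6667 ± 1.6997i


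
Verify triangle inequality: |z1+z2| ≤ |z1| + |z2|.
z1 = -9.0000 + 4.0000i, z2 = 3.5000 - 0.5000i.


|z1| = sqrt((-9)^2 + 4^2) = sqrt(97) = 9.8489
|z2| = sqrt(3.5^2 + (-0.5)^2) = sqrt(12.5) = 3.5355
z1+z2 = -5.5000 + 3.5000i
|z1+z2| = sqrt(42.5) = 6.5192
|z1|+|z2| = 9.8489 + 3.5355 = 13.3844

|z1+z2| = 6.5192 ≤ |z1|+|z2| = 13.3844 (verified)


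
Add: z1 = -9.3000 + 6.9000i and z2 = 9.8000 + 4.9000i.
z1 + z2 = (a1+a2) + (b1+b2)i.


Real: -9.3 + 9.8 = 0.5
Imag: 6.9 + 4.9 = 11.8

0.5000 + 11.8000i


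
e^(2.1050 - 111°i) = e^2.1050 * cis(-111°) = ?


e^2.1050 = 8.2071
cos(-111°) = -0.35837
sin(-111°) = -0.93358
Real = 8.2071*(-0.35837) = -2.9412
Imag = 8.2071*(-0.93358) = -7.6620

-2.9412 - 7.6620i


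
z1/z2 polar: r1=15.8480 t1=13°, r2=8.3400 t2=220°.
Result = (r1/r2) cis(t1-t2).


r = 15.8480 / 8.3400 = 1.9002
theta = 13° - 220° = -207° = 153° (mod 360)

1.9002 cis(153°)


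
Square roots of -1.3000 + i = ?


|z| = sqrt(1.69+1) = 1.6401
sqrt((|z|+a)/2) = sqrt((1.6401+(-1.3))/2) = sqrt(0.1701) = 0.4124
sqrt((|z|-a)/2) = sqrt((1.6401-(-1.3))/2) = sqrt(1.4701) = 1.2125

±(0.4124 + 1.2125i) i.e. 0.4124 + 1.2125i and -0.4124 - 1.2125i


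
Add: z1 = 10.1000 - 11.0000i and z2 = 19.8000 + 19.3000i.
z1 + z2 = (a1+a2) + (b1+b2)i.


Real: 10.1 + 19.8 = 29.9
Imag: -11 + 19.3 = 8.3

29.9000 + 8.3000i


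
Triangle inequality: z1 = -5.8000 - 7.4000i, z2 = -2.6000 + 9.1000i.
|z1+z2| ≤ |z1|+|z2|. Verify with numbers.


|z1| = sqrt((-5.8)^2 + (-7.4)^2) = sqrt(88.4) = 9.4021
|z2| = sqrt((-2.6)^2 + 9.1^2) = sqrt(89.57) = 9.4641
z1+z2 = -8.4000 + 1.7000i
|z1+z2| = sqrt(73.45) = 8.5703
|z1|+|z2| = 9.4021 + 9.4641 = 18.8662

|z1+z2| = 8.5703 ≤ |z1|+|z2| = 18.8662 (verified)


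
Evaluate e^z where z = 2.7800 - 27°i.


e^2.7800 = 16.1190
cos(-27°) = 0.89101
sin(-27°) = -0.45399
Real = 16.1190*0.89101 = 14.3622
Imag = 16.1190*(-0.45399) = -7.3179

14.3622 - 7.3179i


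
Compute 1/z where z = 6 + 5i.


|z|^2 = 36+25 = 61
1/z = (6 - 5i)/61

1/z = 0.0984 - 0.0820i


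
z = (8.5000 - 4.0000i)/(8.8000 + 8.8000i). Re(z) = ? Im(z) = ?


Multiply by conjugate: (8.5000 - 4.0000i)(8.8000 - 8.8000i) / (8.8^2 + 8.8^2)
Numerator real = 8.5*8.8 - (4)*8.8 = 39.6
Numerator imag = -4*8.8 - 8.5*8.8 = -110
Denominator = 154.88
Re(z) = 39.6/154.88 = 0.2557
Im(z) = -110/154.88 = -0.7102

Re(z) = 0.2557, Im(z) = -0.7102


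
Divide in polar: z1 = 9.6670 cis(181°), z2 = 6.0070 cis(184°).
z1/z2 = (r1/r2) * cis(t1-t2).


r = 9.6670 / 6.0070 = 1.6093
theta = 181° - 184° = -3° = 357° (mod 360)

1.6093 cis(357°)


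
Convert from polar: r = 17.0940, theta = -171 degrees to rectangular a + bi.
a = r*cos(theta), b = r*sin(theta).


a = 17.0940*cos(-171°) = 17.0940*(-0.987688) = -16.8835
b = 17.0940*sin(-171°) = 17.0940*(-0.156434) = -2.6741

-16.8835 - 2.6741i


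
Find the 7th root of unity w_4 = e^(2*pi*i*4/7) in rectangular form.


Angle = 360*4/7 = 205.7143°
a = cos(205.7143°) = -0.9010
b = sin(205.7143°) = -0.4339

-0.9010 - 0.4339i


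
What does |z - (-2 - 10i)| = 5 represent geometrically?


|z - z0| = r is a circle with center z0 and radius r.
Center = (-2, -10), radius = 5

Circle with center (-2, -10) and radius 5


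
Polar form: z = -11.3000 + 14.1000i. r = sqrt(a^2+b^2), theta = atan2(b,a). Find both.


r = sqrt(127.69+198.81) = sqrt(326.5) = 18.0693
theta = atan2(14.1, -11.3) = 128.7093 degrees

r = 18.0693, theta = 128.7093 degrees


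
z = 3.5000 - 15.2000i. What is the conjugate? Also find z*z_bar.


z_bar = 3.5000 + 15.2000i
z*z_bar = 3.5^2 + (-15.2)^2 = 12.25 + 231.04 = 243.29

z_bar = 3.5000 + 15.2000i, z*z_bar = 243.29


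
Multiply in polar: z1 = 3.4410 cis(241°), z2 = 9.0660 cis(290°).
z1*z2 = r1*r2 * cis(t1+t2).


r = 3.4410 * 9.0660 = 31.1961
theta = 241° + 290° = 531° = 171° (mod 360)

31.1961 cis(171°)


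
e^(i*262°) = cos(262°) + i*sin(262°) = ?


cos(262°) = -0.1392
sin(262°) = -0.9903

e^(i*262°) = -0.1392 - 0.9903i


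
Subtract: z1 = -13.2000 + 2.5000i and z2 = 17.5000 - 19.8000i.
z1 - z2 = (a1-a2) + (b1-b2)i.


Real: -13.2 - 17.5 = -30.7
Imag: 2.5 + 19.8 = 22.3

-30.7000 + 22.3000i


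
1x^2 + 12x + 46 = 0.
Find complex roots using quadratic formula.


disc = 12^2 - 4*1*46 = 144 - 184 = -40
sqrt(|disc|) = sqrt(40) = 6.3246
Real part = -12/(2*1) = -6.0000
Imag part = 6.3246/(2*1) = 3.1623

-6.0000 ± 3.1623i


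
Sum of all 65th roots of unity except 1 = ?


With w = e^(2*pi*i/65), all 65 of the 65th roots of unity w^0 = 1, w, ..., w^(64) sum to 0: 1 + w + ... + w^(64) = (1 - w^65)/(1 - w) = 0 since w^65 = 1, w ≠ 1.
Removing the root 1: w + w^2 + ... + w^(64) = 0 - 1 = -1

Sum = -1


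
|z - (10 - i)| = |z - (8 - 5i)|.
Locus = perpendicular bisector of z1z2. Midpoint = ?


Equal distances means the locus is the perpendicular bisector of z1 and z2.
Midpoint = ((10+8)/2, (-1+(-5))/2) = (9.0000, -3.0000)

Perpendicular bisector through (9.0000, -3.0000)


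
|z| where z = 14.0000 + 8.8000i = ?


|z| = sqrt(14^2 + 8.8^2) = sqrt(196 + 77.44) = sqrt(273.44) = 16.5360

|z| = 16.5360


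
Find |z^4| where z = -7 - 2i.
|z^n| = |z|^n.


|z| = sqrt(49+4) = sqrt(53) = 7.2801
|z^4| = |z|^4 = (sqrt(53))^4 = 53^2 = 2809

|z^4| = 2809


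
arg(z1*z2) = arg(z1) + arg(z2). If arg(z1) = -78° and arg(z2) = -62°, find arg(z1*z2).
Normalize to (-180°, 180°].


arg(z1*z2) = -78° - 62° = -140°
Normalized to (-180°, 180°]: -140°

-140°


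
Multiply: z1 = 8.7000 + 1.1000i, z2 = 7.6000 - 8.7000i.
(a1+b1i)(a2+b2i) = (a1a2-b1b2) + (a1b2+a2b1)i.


Real = 8.7*7.6 - 1.1*(-8.7) = 66.12 - (-9.57) = 75.69
Imag = 8.7*(-8.7) + 7.6*1.1 = -75.69 + 8.36 = -67.33

75.6900 - 67.3300i


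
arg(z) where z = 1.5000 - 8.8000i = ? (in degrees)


Re = 1.5, Im = -8.8
arg = atan2(-8.8, 1.5) = -80.3266 degrees

arg(z) = -80.3266 degrees


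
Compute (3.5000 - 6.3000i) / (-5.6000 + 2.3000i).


Conjugate of z2 = -5.6000 - 2.3000i
Numerator: (3.5000 - 6.3000i)(-5.6000 - 2.3000i) = -34.0900 + 27.2300i
Denominator: (-5.6)^2 + 2.3^2 = 36.65
Result = (-34.0900 + 27.2300i)/36.65

-0.9302 + 0.7430i


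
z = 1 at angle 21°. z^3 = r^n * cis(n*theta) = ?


r^3 = 1^3 = 1
n*theta = 3*21° = 63° = 63° (mod 360)
a = 1*cos(63°) = 0.4540
b = 1*sin(63°) = 0.8910

1 cis(63°) = 0.4540 + 0.8910i


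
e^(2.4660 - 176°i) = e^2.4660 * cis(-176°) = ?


e^2.4660 = 11.7753
cos(-176°) = -0.99756
sin(-176°) = -0.06976
Real = 11.7753*(-0.99756) = -11.7466
Imag = 11.7753*(-0.06976) = -0.8214

-11.7466 - 0.8214i


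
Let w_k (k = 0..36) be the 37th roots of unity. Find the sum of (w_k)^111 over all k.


The roots are w_k = w^k with w = e^(2*pi*i/37), and (w^k)^111 = (w^111)^k.
So S = 1 + u + u^2 + ... + u^(36) with u = w^111.
111 = 3*37 + 0, so 111 is a multiple of 37 and u = (w^37)^3 = 1.
Every one of the 37 terms equals 1: S = 37

S = 37


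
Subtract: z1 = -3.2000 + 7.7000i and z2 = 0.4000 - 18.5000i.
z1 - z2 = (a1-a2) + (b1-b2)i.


Real: -3.2 - 0.4 = -3.6
Imag: 7.7 + 18.5 = 26.2

-3.6000 + 26.2000i


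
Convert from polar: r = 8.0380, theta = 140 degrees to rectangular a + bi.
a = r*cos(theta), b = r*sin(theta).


a = 8.0380*cos(140°) = 8.0380*(-0.766044) = -6.1575
b = 8.0380*sin(140°) = 8.0380*0.64279 = 5.1667

-6.1575 + 5.1667i


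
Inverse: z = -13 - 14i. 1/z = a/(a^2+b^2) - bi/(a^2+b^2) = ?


|z|^2 = 169+196 = 365
1/z = (-13 + 14i)/365

1/z = -0.0356 + 0.0384i


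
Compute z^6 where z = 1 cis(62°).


r^6 = 1^6 = 1
n*theta = 6*62° = 372° = 12° (mod 360)
a = 1*cos(12°) = 0.9781
b = 1*sin(12°) = 0.2079

1 cis(12°) = 0.9781 + 0.2079i


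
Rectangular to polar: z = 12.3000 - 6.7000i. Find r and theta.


r = sqrt(151.29+44.89) = sqrt(196.18) = 14.0064
theta = atan2(-6.7, 12.3) = -28.5778 degrees

r = 14.0064, theta = -28.5778 degrees


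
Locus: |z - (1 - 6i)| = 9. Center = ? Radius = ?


|z - z0| = r is a circle with center z0 and radius r.
Center = (1, -6), radius = 9

Circle with center (1, -6) and radius 9


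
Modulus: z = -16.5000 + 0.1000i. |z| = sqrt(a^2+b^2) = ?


|z| = sqrt((-16.5)^2 + 0.1^2) = sqrt(272.25 + 0.01) = sqrt(272.26) = 16.5003

|z| = 16.5003


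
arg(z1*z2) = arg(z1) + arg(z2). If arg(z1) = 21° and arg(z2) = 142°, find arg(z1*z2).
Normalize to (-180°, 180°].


arg(z1*z2) = 21° + 142° = 163°
Normalized to (-180°, 180°]: 163°

163°


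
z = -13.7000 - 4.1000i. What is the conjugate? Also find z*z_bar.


z_bar = -13.7000 + 4.1000i
z*z_bar = (-13.7)^2 + (-4.1)^2 = 187.69 + 16.81 = 204.5

z_bar = -13.7000 + 4.1000i, z*z_bar = 204.5


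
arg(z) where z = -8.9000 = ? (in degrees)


Re = -8.9, Im = 0
arg = atan2(0, -8.9) = 180.0000 degrees

arg(z) = 180.0000 degrees


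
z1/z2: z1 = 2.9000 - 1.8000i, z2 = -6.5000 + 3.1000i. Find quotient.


Conjugate of z2 = -6.5000 - 3.1000i
Numerator: (2.9000 - 1.8000i)(-6.5000 - 3.1000i) = -24.4300 + 2.7100i
Denominator: (-6.5)^2 + 3.1^2 = 51.86
Result = (-24.4300 + 2.7100i)/51.86

-0.4711 + 0.0523i


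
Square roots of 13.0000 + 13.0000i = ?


|z| = sqrt(169+169) = 18.3848
sqrt((|z|+a)/2) = sqrt((18.3848+13)/2) = sqrt(15.6924) = 3.9614
sqrt((|z|-a)/2) = sqrt((18.3848-13)/2) = sqrt(2.6924) = 1.6408

±(3.9614 + 1.6408i) i.e. 3.9614 + 1.6408i and -3.9614 - 1.6408i


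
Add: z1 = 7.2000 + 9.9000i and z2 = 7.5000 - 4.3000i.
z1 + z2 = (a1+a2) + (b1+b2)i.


Real: 7.2 + 7.5 = 14.7
Imag: 9.9 - 4.3 = 5.6

14.7000 + 5.6000i


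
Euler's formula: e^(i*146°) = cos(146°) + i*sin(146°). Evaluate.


cos(146°) = -0.8290
sin(146°) = 0.5592

e^(i*146°) = -0.8290 + 0.5592i


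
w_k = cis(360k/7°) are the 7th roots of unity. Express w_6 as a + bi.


Angle = 360*6/7 = 308.5714°
a = cos(308.5714°) = 0.6235
b = sin(308.5714°) = -0.7818

0.6235 - 0.7818i


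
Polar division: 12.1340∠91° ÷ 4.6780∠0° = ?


r = 12.1340 / 4.6780 = 2.5938
theta = 91° - 0° = 91° = 91° (mod 360)

2.5938 cis(91°)


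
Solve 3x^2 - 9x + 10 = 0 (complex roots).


disc = (-9)^2 - 4*3*10 = 81 - 120 = -39
sqrt(|disc|) = sqrt(39) = 6.2450
Real part = 9/(2*3) = 1.5000
Imag part = 6.2450/(2*3) = 1.0408

1.5000 ± 1.0408i


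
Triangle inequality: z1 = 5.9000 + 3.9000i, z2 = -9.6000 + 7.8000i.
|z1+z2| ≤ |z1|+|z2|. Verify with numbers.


|z1| = sqrt(5.9^2 + 3.9^2) = sqrt(50.02) = 7.0725
|z2| = sqrt((-9.6)^2 + 7.8^2) = sqrt(153) = 12.3693
z1+z2 = -3.7000 + 11.7000i
|z1+z2| = sqrt(150.58) = 12.2711
|z1|+|z2| = 7.0725 + 12.3693 = 19.4418

|z1+z2| = 12.2711 ≤ |z1|+|z2| = 19.4418 (verified)


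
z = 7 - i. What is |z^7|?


|z| = sqrt(49+1) = sqrt(50) = 7.0711
|z^7| = |z|^7 = (sqrt(50))^7 = 50^3 * sqrt(50) = 125000*sqrt(50)

|z^7| = 125000*sqrt(50) ≈ 883883.4765


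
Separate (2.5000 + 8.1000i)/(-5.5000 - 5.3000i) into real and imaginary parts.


Multiply by conjugate: (2.5000 + 8.1000i)(-5.5000 + 5.3000i) / ((-5.5)^2 + (-5.3)^2)
Numerator real = 2.5*(-5.5) + 8.1*(-5.3) = -56.68
Numerator imag = 8.1*(-5.5) - 2.5*(-5.3) = -31.3
Denominator = 58.34
Re(z) = -56.68/58.34 = -0.9715
Im(z) = -31.3/58.34 = -0.5365

Re(z) = -0.9715, Im(z) = -0.5365


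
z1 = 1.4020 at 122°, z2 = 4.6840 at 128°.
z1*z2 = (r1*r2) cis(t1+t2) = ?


r = 1.4020 * 4.6840 = 6.5670
theta = 122° + 128° = 250° = 250° (mod 360)

6.5670 cis(250°)


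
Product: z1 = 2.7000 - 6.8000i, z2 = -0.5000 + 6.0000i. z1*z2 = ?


Real = 2.7*(-0.5) - (-6.8)*6 = -1.35 - (-40.8) = 39.45
Imag = 2.7*6 - (0.5)*(-6.8) = 16.2 + 3.4 = 19.6

39.4500 + 19.6000i


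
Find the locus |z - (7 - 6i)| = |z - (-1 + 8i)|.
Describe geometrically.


Equal distances means the locus is the perpendicular bisector of z1 and z2.
Midpoint = ((7+(-1))/2, (-6+8)/2) = (3.0000, 1.0000)

Perpendicular bisector through (3.0000, 1.0000)


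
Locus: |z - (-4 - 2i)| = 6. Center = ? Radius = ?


|z - z0| = r is a circle with center z0 and radius r.
Center = (-4, -2), radius = 6

Circle with center (-4, -2) and radius 6


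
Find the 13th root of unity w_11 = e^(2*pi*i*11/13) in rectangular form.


Angle = 360*11/13 = 304.6154°
a = cos(304.6154°) = 0.5681
b = sin(304.6154°) = -0.8230

0.5681 - 0.8230i


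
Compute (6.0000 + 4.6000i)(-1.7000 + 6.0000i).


Real = 6*(-1.7) - 4.6*6 = -10.2 - 27.6 = -37.8
Imag = 6*6 - (1.7)*4.6 = 36 - (7.82) = 28.18

-37.8000 + 28.1800i


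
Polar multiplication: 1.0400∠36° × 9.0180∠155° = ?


r = 1.0400 * 9.0180 = 9.3787
theta = 36° + 155° = 191° = 191° (mod 360)

9.3787 cis(191°)
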